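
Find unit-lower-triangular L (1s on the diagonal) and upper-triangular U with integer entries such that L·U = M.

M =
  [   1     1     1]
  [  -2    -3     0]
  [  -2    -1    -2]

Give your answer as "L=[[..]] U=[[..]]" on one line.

  row1 -= -2·row0 → [0,-1,2]
  row2 -= -2·row0 → [0,1,0]
  row2 -= -1·row1 → [0,0,2]

L=[[1,0,0],[-2,1,0],[-2,-1,1]] U=[[1,1,1],[0,-1,2],[0,0,2]]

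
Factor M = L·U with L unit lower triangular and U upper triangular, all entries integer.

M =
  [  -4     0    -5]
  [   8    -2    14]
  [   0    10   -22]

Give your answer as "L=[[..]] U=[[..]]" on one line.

L=[[1,0,0],[-2,1,0],[0,-5,1]] U=[[-4,0,-5],[0,-2,4],[0,0,-2]]

  row1 -= -2·row0 → [0,-2,4]
  row2 -= 0·row0 → [0,10,-22]
  row2 -= -5·row1 → [0,0,-2]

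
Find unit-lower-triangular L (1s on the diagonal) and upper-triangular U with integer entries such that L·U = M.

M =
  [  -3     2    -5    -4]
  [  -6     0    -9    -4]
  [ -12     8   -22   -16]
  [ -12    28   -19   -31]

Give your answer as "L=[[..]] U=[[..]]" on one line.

L=[[1,0,0,0],[2,1,0,0],[4,0,1,0],[4,-5,-3,1]] U=[[-3,2,-5,-4],[0,-4,1,4],[0,0,-2,0],[0,0,0,5]]

  row1 -= 2·row0 → [0,-4,1,4]
  row2 -= 4·row0 → [0,0,-2,0]
  row3 -= 4·row0 → [0,20,1,-15]
  row2 -= 0·row1 → [0,0,-2,0]
  row3 -= -5·row1 → [0,0,6,5]
  row3 -= -3·row2 → [0,0,0,5]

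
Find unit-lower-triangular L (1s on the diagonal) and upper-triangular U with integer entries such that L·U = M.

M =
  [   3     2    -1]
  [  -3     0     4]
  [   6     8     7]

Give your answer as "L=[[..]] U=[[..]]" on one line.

L=[[1,0,0],[-1,1,0],[2,2,1]] U=[[3,2,-1],[0,2,3],[0,0,3]]

  R1 -= -1·R0 → [0,2,3]
  R2 -= 2·R0 → [0,4,9]
  R2 -= 2·R1 → [0,0,3]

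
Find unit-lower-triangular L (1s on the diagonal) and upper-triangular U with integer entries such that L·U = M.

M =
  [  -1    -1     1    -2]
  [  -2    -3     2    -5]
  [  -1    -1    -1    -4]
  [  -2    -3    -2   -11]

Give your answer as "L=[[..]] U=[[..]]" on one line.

  r1 -= 2·r0 → [0,-1,0,-1]
  r2 -= 1·r0 → [0,0,-2,-2]
  r3 -= 2·r0 → [0,-1,-4,-7]
  r2 -= 0·r1 → [0,0,-2,-2]
  r3 -= 1·r1 → [0,0,-4,-6]
  r3 -= 2·r2 → [0,0,0,-2]

L=[[1,0,0,0],[2,1,0,0],[1,0,1,0],[2,1,2,1]] U=[[-1,-1,1,-2],[0,-1,0,-1],[0,0,-2,-2],[0,0,0,-2]]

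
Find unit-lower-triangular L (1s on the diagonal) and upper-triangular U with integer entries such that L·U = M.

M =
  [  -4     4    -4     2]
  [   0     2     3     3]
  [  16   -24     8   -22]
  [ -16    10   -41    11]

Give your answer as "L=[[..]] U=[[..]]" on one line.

L=[[1,0,0,0],[0,1,0,0],[-4,-4,1,0],[4,-3,-4,1]] U=[[-4,4,-4,2],[0,2,3,3],[0,0,4,-2],[0,0,0,4]]

  r1 -= 0·r0 → [0,2,3,3]
  r2 -= -4·r0 → [0,-8,-8,-14]
  r3 -= 4·r0 → [0,-6,-25,3]
  r2 -= -4·r1 → [0,0,4,-2]
  r3 -= -3·r1 → [0,0,-16,12]
  r3 -= -4·r2 → [0,0,0,4]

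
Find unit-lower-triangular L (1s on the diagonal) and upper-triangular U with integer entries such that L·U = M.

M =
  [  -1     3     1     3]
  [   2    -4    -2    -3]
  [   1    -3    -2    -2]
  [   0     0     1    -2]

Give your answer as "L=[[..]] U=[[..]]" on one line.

L=[[1,0,0,0],[-2,1,0,0],[-1,0,1,0],[0,0,-1,1]] U=[[-1,3,1,3],[0,2,0,3],[0,0,-1,1],[0,0,0,-1]]

  R1 -= -2·R0 → [0,2,0,3]
  R2 -= -1·R0 → [0,0,-1,1]
  R3 -= 0·R0 → [0,0,1,-2]
  R2 -= 0·R1 → [0,0,-1,1]
  R3 -= 0·R1 → [0,0,1,-2]
  R3 -= -1·R2 → [0,0,0,-1]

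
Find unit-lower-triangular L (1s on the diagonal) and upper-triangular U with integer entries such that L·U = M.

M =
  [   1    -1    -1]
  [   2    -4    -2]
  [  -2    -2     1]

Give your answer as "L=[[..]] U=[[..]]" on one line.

L=[[1,0,0],[2,1,0],[-2,2,1]] U=[[1,-1,-1],[0,-2,0],[0,0,-1]]

  r1 -= 2·r0 → [0,-2,0]
  r2 -= -2·r0 → [0,-4,-1]
  r2 -= 2·r1 → [0,0,-1]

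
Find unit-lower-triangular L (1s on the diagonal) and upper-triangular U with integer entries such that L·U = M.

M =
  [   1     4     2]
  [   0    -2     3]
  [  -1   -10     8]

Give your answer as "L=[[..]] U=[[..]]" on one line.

L=[[1,0,0],[0,1,0],[-1,3,1]] U=[[1,4,2],[0,-2,3],[0,0,1]]

  r1 -= 0·r0 → [0,-2,3]
  r2 -= -1·r0 → [0,-6,10]
  r2 -= 3·r1 → [0,0,1]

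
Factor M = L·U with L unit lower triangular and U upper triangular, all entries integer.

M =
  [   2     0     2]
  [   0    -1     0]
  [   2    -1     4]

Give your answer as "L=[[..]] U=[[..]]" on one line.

  r1 -= 0·r0 → [0,-1,0]
  r2 -= 1·r0 → [0,-1,2]
  r2 -= 1·r1 → [0,0,2]

L=[[1,0,0],[0,1,0],[1,1,1]] U=[[2,0,2],[0,-1,0],[0,0,2]]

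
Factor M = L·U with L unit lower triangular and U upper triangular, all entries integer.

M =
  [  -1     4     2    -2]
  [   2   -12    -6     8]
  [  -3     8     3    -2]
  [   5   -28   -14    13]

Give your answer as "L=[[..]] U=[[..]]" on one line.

L=[[1,0,0,0],[-2,1,0,0],[3,1,1,0],[-5,2,0,1]] U=[[-1,4,2,-2],[0,-4,-2,4],[0,0,-1,0],[0,0,0,-5]]

  R1 -= -2·R0 → [0,-4,-2,4]
  R2 -= 3·R0 → [0,-4,-3,4]
  R3 -= -5·R0 → [0,-8,-4,3]
  R2 -= 1·R1 → [0,0,-1,0]
  R3 -= 2·R1 → [0,0,0,-5]
  R3 -= 0·R2 → [0,0,0,-5]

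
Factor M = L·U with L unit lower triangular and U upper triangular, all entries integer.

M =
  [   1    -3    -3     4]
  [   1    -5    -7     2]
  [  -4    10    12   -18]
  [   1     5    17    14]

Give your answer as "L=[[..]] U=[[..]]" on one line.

L=[[1,0,0,0],[1,1,0,0],[-4,1,1,0],[1,-4,1,1]] U=[[1,-3,-3,4],[0,-2,-4,-2],[0,0,4,0],[0,0,0,2]]

  row1 -= 1·row0 → [0,-2,-4,-2]
  row2 -= -4·row0 → [0,-2,0,-2]
  row3 -= 1·row0 → [0,8,20,10]
  row2 -= 1·row1 → [0,0,4,0]
  row3 -= -4·row1 → [0,0,4,2]
  row3 -= 1·row2 → [0,0,0,2]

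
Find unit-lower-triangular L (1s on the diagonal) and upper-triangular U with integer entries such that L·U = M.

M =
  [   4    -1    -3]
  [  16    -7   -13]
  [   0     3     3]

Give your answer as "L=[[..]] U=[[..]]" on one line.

L=[[1,0,0],[4,1,0],[0,-1,1]] U=[[4,-1,-3],[0,-3,-1],[0,0,2]]

  R1 -= 4·R0 → [0,-3,-1]
  R2 -= 0·R0 → [0,3,3]
  R2 -= -1·R1 → [0,0,2]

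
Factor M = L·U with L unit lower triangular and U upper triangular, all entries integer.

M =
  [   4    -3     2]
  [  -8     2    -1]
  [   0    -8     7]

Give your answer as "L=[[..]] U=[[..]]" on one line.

  r1 -= -2·r0 → [0,-4,3]
  r2 -= 0·r0 → [0,-8,7]
  r2 -= 2·r1 → [0,0,1]

L=[[1,0,0],[-2,1,0],[0,2,1]] U=[[4,-3,2],[0,-4,3],[0,0,1]]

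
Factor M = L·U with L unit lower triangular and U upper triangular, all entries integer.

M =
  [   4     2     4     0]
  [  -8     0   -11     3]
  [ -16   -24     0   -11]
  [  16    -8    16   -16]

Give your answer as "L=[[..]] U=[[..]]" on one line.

  R1 -= -2·R0 → [0,4,-3,3]
  R2 -= -4·R0 → [0,-16,16,-11]
  R3 -= 4·R0 → [0,-16,0,-16]
  R2 -= -4·R1 → [0,0,4,1]
  R3 -= -4·R1 → [0,0,-12,-4]
  R3 -= -3·R2 → [0,0,0,-1]

L=[[1,0,0,0],[-2,1,0,0],[-4,-4,1,0],[4,-4,-3,1]] U=[[4,2,4,0],[0,4,-3,3],[0,0,4,1],[0,0,0,-1]]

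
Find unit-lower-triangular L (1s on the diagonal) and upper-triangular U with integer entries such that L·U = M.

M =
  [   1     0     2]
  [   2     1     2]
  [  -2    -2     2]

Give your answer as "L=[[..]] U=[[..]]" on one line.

  r1 -= 2·r0 → [0,1,-2]
  r2 -= -2·r0 → [0,-2,6]
  r2 -= -2·r1 → [0,0,2]

L=[[1,0,0],[2,1,0],[-2,-2,1]] U=[[1,0,2],[0,1,-2],[0,0,2]]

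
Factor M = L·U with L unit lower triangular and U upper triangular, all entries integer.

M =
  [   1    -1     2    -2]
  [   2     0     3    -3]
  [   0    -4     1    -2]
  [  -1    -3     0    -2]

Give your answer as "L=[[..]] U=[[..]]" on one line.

  row1 -= 2·row0 → [0,2,-1,1]
  row2 -= 0·row0 → [0,-4,1,-2]
  row3 -= -1·row0 → [0,-4,2,-4]
  row2 -= -2·row1 → [0,0,-1,0]
  row3 -= -2·row1 → [0,0,0,-2]
  row3 -= 0·row2 → [0,0,0,-2]

L=[[1,0,0,0],[2,1,0,0],[0,-2,1,0],[-1,-2,0,1]] U=[[1,-1,2,-2],[0,2,-1,1],[0,0,-1,0],[0,0,0,-2]]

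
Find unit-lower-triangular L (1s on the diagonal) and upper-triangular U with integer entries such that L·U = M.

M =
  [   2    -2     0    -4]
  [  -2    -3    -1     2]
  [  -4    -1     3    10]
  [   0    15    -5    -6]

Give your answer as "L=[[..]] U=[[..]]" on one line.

L=[[1,0,0,0],[-1,1,0,0],[-2,1,1,0],[0,-3,-2,1]] U=[[2,-2,0,-4],[0,-5,-1,-2],[0,0,4,4],[0,0,0,-4]]

  r1 -= -1·r0 → [0,-5,-1,-2]
  r2 -= -2·r0 → [0,-5,3,2]
  r3 -= 0·r0 → [0,15,-5,-6]
  r2 -= 1·r1 → [0,0,4,4]
  r3 -= -3·r1 → [0,0,-8,-12]
  r3 -= -2·r2 → [0,0,0,-4]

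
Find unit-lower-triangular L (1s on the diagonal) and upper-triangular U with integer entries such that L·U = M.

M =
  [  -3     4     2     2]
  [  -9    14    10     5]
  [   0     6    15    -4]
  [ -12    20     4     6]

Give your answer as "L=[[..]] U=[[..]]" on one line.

  R1 -= 3·R0 → [0,2,4,-1]
  R2 -= 0·R0 → [0,6,15,-4]
  R3 -= 4·R0 → [0,4,-4,-2]
  R2 -= 3·R1 → [0,0,3,-1]
  R3 -= 2·R1 → [0,0,-12,0]
  R3 -= -4·R2 → [0,0,0,-4]

L=[[1,0,0,0],[3,1,0,0],[0,3,1,0],[4,2,-4,1]] U=[[-3,4,2,2],[0,2,4,-1],[0,0,3,-1],[0,0,0,-4]]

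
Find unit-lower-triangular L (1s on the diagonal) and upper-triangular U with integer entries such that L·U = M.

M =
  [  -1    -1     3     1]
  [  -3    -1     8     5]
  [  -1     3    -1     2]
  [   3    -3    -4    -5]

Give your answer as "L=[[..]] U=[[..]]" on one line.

L=[[1,0,0,0],[3,1,0,0],[1,2,1,0],[-3,-3,-1,1]] U=[[-1,-1,3,1],[0,2,-1,2],[0,0,-2,-3],[0,0,0,1]]

  R1 -= 3·R0 → [0,2,-1,2]
  R2 -= 1·R0 → [0,4,-4,1]
  R3 -= -3·R0 → [0,-6,5,-2]
  R2 -= 2·R1 → [0,0,-2,-3]
  R3 -= -3·R1 → [0,0,2,4]
  R3 -= -1·R2 → [0,0,0,1]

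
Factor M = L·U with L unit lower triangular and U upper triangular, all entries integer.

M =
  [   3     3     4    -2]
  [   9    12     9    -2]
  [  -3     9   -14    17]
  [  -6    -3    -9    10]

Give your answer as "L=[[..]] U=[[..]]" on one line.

L=[[1,0,0,0],[3,1,0,0],[-1,4,1,0],[-2,1,1,1]] U=[[3,3,4,-2],[0,3,-3,4],[0,0,2,-1],[0,0,0,3]]

  R1 -= 3·R0 → [0,3,-3,4]
  R2 -= -1·R0 → [0,12,-10,15]
  R3 -= -2·R0 → [0,3,-1,6]
  R2 -= 4·R1 → [0,0,2,-1]
  R3 -= 1·R1 → [0,0,2,2]
  R3 -= 1·R2 → [0,0,0,3]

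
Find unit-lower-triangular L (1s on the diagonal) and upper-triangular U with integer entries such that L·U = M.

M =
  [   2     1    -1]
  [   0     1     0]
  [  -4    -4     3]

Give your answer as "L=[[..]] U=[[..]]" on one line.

L=[[1,0,0],[0,1,0],[-2,-2,1]] U=[[2,1,-1],[0,1,0],[0,0,1]]

  row1 -= 0·row0 → [0,1,0]
  row2 -= -2·row0 → [0,-2,1]
  row2 -= -2·row1 → [0,0,1]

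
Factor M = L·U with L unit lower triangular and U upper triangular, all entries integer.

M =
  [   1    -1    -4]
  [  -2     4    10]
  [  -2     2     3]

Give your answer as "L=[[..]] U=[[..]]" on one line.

L=[[1,0,0],[-2,1,0],[-2,0,1]] U=[[1,-1,-4],[0,2,2],[0,0,-5]]

  row1 -= -2·row0 → [0,2,2]
  row2 -= -2·row0 → [0,0,-5]
  row2 -= 0·row1 → [0,0,-5]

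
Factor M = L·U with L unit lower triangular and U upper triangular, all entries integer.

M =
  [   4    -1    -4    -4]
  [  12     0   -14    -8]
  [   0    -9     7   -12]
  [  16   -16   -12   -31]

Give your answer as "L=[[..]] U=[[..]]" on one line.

L=[[1,0,0,0],[3,1,0,0],[0,-3,1,0],[4,-4,-4,1]] U=[[4,-1,-4,-4],[0,3,-2,4],[0,0,1,0],[0,0,0,1]]

  R1 -= 3·R0 → [0,3,-2,4]
  R2 -= 0·R0 → [0,-9,7,-12]
  R3 -= 4·R0 → [0,-12,4,-15]
  R2 -= -3·R1 → [0,0,1,0]
  R3 -= -4·R1 → [0,0,-4,1]
  R3 -= -4·R2 → [0,0,0,1]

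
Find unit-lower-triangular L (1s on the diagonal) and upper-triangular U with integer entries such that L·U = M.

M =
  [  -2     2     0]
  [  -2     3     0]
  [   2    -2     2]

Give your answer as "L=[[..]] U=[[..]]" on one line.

L=[[1,0,0],[1,1,0],[-1,0,1]] U=[[-2,2,0],[0,1,0],[0,0,2]]

  r1 -= 1·r0 → [0,1,0]
  r2 -= -1·r0 → [0,0,2]
  r2 -= 0·r1 → [0,0,2]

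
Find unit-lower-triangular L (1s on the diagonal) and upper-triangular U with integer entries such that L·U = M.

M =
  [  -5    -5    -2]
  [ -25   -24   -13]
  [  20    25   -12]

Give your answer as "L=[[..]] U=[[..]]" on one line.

L=[[1,0,0],[5,1,0],[-4,5,1]] U=[[-5,-5,-2],[0,1,-3],[0,0,-5]]

  row1 -= 5·row0 → [0,1,-3]
  row2 -= -4·row0 → [0,5,-20]
  row2 -= 5·row1 → [0,0,-5]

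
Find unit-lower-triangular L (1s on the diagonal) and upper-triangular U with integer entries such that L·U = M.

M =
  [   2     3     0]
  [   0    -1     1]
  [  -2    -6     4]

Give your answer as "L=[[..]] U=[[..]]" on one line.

L=[[1,0,0],[0,1,0],[-1,3,1]] U=[[2,3,0],[0,-1,1],[0,0,1]]

  R1 -= 0·R0 → [0,-1,1]
  R2 -= -1·R0 → [0,-3,4]
  R2 -= 3·R1 → [0,0,1]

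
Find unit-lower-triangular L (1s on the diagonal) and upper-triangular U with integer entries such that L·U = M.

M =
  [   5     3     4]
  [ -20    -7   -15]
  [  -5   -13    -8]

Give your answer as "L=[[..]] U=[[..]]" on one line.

L=[[1,0,0],[-4,1,0],[-1,-2,1]] U=[[5,3,4],[0,5,1],[0,0,-2]]

  r1 -= -4·r0 → [0,5,1]
  r2 -= -1·r0 → [0,-10,-4]
  r2 -= -2·r1 → [0,0,-2]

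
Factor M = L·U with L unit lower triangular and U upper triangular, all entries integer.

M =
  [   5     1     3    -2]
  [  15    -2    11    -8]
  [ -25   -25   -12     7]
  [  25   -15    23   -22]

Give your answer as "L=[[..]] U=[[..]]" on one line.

  R1 -= 3·R0 → [0,-5,2,-2]
  R2 -= -5·R0 → [0,-20,3,-3]
  R3 -= 5·R0 → [0,-20,8,-12]
  R2 -= 4·R1 → [0,0,-5,5]
  R3 -= 4·R1 → [0,0,0,-4]
  R3 -= 0·R2 → [0,0,0,-4]

L=[[1,0,0,0],[3,1,0,0],[-5,4,1,0],[5,4,0,1]] U=[[5,1,3,-2],[0,-5,2,-2],[0,0,-5,5],[0,0,0,-4]]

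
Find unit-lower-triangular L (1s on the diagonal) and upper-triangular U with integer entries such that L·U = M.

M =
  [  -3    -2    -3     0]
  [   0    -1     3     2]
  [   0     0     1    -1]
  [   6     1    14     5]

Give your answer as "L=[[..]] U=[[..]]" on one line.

L=[[1,0,0,0],[0,1,0,0],[0,0,1,0],[-2,3,-1,1]] U=[[-3,-2,-3,0],[0,-1,3,2],[0,0,1,-1],[0,0,0,-2]]

  row1 -= 0·row0 → [0,-1,3,2]
  row2 -= 0·row0 → [0,0,1,-1]
  row3 -= -2·row0 → [0,-3,8,5]
  row2 -= 0·row1 → [0,0,1,-1]
  row3 -= 3·row1 → [0,0,-1,-1]
  row3 -= -1·row2 → [0,0,0,-2]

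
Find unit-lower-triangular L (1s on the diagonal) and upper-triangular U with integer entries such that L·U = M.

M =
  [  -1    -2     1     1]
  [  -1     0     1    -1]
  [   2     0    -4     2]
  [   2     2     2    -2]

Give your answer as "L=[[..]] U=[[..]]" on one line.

  r1 -= 1·r0 → [0,2,0,-2]
  r2 -= -2·r0 → [0,-4,-2,4]
  r3 -= -2·r0 → [0,-2,4,0]
  r2 -= -2·r1 → [0,0,-2,0]
  r3 -= -1·r1 → [0,0,4,-2]
  r3 -= -2·r2 → [0,0,0,-2]

L=[[1,0,0,0],[1,1,0,0],[-2,-2,1,0],[-2,-1,-2,1]] U=[[-1,-2,1,1],[0,2,0,-2],[0,0,-2,0],[0,0,0,-2]]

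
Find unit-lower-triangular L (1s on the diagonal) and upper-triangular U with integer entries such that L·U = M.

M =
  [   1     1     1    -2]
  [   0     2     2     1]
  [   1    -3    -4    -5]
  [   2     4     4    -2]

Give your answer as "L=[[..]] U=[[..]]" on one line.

L=[[1,0,0,0],[0,1,0,0],[1,-2,1,0],[2,1,0,1]] U=[[1,1,1,-2],[0,2,2,1],[0,0,-1,-1],[0,0,0,1]]

  R1 -= 0·R0 → [0,2,2,1]
  R2 -= 1·R0 → [0,-4,-5,-3]
  R3 -= 2·R0 → [0,2,2,2]
  R2 -= -2·R1 → [0,0,-1,-1]
  R3 -= 1·R1 → [0,0,0,1]
  R3 -= 0·R2 → [0,0,0,1]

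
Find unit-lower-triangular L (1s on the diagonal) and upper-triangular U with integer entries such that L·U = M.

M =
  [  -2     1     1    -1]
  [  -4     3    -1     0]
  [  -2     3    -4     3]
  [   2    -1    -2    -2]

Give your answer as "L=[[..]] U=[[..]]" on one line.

  R1 -= 2·R0 → [0,1,-3,2]
  R2 -= 1·R0 → [0,2,-5,4]
  R3 -= -1·R0 → [0,0,-1,-3]
  R2 -= 2·R1 → [0,0,1,0]
  R3 -= 0·R1 → [0,0,-1,-3]
  R3 -= -1·R2 → [0,0,0,-3]

L=[[1,0,0,0],[2,1,0,0],[1,2,1,0],[-1,0,-1,1]] U=[[-2,1,1,-1],[0,1,-3,2],[0,0,1,0],[0,0,0,-3]]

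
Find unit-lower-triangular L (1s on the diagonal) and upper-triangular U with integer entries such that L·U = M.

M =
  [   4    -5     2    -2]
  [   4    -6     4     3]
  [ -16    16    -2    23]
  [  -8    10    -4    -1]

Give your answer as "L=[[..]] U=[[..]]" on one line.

L=[[1,0,0,0],[1,1,0,0],[-4,4,1,0],[-2,0,0,1]] U=[[4,-5,2,-2],[0,-1,2,5],[0,0,-2,-5],[0,0,0,-5]]

  row1 -= 1·row0 → [0,-1,2,5]
  row2 -= -4·row0 → [0,-4,6,15]
  row3 -= -2·row0 → [0,0,0,-5]
  row2 -= 4·row1 → [0,0,-2,-5]
  row3 -= 0·row1 → [0,0,0,-5]
  row3 -= 0·row2 → [0,0,0,-5]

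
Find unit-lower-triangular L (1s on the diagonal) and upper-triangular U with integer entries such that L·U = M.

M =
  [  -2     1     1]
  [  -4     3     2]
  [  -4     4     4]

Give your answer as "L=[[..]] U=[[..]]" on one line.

L=[[1,0,0],[2,1,0],[2,2,1]] U=[[-2,1,1],[0,1,0],[0,0,2]]

  r1 -= 2·r0 → [0,1,0]
  r2 -= 2·r0 → [0,2,2]
  r2 -= 2·r1 → [0,0,2]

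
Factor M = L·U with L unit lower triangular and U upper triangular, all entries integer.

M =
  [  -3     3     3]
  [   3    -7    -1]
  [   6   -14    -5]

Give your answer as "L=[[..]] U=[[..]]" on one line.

L=[[1,0,0],[-1,1,0],[-2,2,1]] U=[[-3,3,3],[0,-4,2],[0,0,-3]]

  R1 -= -1·R0 → [0,-4,2]
  R2 -= -2·R0 → [0,-8,1]
  R2 -= 2·R1 → [0,0,-3]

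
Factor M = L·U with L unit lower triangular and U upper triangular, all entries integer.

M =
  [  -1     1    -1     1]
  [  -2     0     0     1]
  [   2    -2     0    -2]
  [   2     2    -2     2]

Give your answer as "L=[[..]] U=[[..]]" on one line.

  r1 -= 2·r0 → [0,-2,2,-1]
  r2 -= -2·r0 → [0,0,-2,0]
  r3 -= -2·r0 → [0,4,-4,4]
  r2 -= 0·r1 → [0,0,-2,0]
  r3 -= -2·r1 → [0,0,0,2]
  r3 -= 0·r2 → [0,0,0,2]

L=[[1,0,0,0],[2,1,0,0],[-2,0,1,0],[-2,-2,0,1]] U=[[-1,1,-1,1],[0,-2,2,-1],[0,0,-2,0],[0,0,0,2]]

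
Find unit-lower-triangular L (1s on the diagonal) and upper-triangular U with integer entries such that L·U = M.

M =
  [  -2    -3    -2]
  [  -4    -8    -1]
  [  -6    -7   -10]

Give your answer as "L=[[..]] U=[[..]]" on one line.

L=[[1,0,0],[2,1,0],[3,-1,1]] U=[[-2,-3,-2],[0,-2,3],[0,0,-1]]

  row1 -= 2·row0 → [0,-2,3]
  row2 -= 3·row0 → [0,2,-4]
  row2 -= -1·row1 → [0,0,-1]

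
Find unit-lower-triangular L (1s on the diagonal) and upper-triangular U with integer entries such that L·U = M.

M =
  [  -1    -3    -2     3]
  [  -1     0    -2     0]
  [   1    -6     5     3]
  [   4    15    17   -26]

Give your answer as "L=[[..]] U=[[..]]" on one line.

L=[[1,0,0,0],[1,1,0,0],[-1,-3,1,0],[-4,1,3,1]] U=[[-1,-3,-2,3],[0,3,0,-3],[0,0,3,-3],[0,0,0,-2]]

  row1 -= 1·row0 → [0,3,0,-3]
  row2 -= -1·row0 → [0,-9,3,6]
  row3 -= -4·row0 → [0,3,9,-14]
  row2 -= -3·row1 → [0,0,3,-3]
  row3 -= 1·row1 → [0,0,9,-11]
  row3 -= 3·row2 → [0,0,0,-2]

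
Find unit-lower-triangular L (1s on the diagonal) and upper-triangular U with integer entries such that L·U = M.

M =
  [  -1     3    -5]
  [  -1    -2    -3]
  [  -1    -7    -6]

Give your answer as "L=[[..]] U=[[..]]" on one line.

L=[[1,0,0],[1,1,0],[1,2,1]] U=[[-1,3,-5],[0,-5,2],[0,0,-5]]

  row1 -= 1·row0 → [0,-5,2]
  row2 -= 1·row0 → [0,-10,-1]
  row2 -= 2·row1 → [0,0,-5]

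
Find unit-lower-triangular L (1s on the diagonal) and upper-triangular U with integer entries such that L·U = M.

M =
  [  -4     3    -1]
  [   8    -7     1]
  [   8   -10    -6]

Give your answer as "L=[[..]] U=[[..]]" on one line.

  R1 -= -2·R0 → [0,-1,-1]
  R2 -= -2·R0 → [0,-4,-8]
  R2 -= 4·R1 → [0,0,-4]

L=[[1,0,0],[-2,1,0],[-2,4,1]] U=[[-4,3,-1],[0,-1,-1],[0,0,-4]]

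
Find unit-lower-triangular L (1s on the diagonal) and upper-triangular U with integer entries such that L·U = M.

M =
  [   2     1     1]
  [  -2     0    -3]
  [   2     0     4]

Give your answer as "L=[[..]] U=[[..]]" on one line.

L=[[1,0,0],[-1,1,0],[1,-1,1]] U=[[2,1,1],[0,1,-2],[0,0,1]]

  R1 -= -1·R0 → [0,1,-2]
  R2 -= 1·R0 → [0,-1,3]
  R2 -= -1·R1 → [0,0,1]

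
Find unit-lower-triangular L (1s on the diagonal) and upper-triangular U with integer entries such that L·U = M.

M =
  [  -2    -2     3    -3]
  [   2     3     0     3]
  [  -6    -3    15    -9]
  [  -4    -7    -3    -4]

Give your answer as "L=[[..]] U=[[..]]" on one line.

L=[[1,0,0,0],[-1,1,0,0],[3,3,1,0],[2,-3,0,1]] U=[[-2,-2,3,-3],[0,1,3,0],[0,0,-3,0],[0,0,0,2]]

  r1 -= -1·r0 → [0,1,3,0]
  r2 -= 3·r0 → [0,3,6,0]
  r3 -= 2·r0 → [0,-3,-9,2]
  r2 -= 3·r1 → [0,0,-3,0]
  r3 -= -3·r1 → [0,0,0,2]
  r3 -= 0·r2 → [0,0,0,2]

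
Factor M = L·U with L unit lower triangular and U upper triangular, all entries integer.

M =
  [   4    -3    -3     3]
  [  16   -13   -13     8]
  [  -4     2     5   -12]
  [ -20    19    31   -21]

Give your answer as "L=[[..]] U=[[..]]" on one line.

  R1 -= 4·R0 → [0,-1,-1,-4]
  R2 -= -1·R0 → [0,-1,2,-9]
  R3 -= -5·R0 → [0,4,16,-6]
  R2 -= 1·R1 → [0,0,3,-5]
  R3 -= -4·R1 → [0,0,12,-22]
  R3 -= 4·R2 → [0,0,0,-2]

L=[[1,0,0,0],[4,1,0,0],[-1,1,1,0],[-5,-4,4,1]] U=[[4,-3,-3,3],[0,-1,-1,-4],[0,0,3,-5],[0,0,0,-2]]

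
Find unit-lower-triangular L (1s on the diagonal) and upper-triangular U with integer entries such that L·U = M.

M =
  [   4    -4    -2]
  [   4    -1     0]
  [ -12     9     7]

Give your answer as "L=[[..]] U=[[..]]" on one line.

  r1 -= 1·r0 → [0,3,2]
  r2 -= -3·r0 → [0,-3,1]
  r2 -= -1·r1 → [0,0,3]

L=[[1,0,0],[1,1,0],[-3,-1,1]] U=[[4,-4,-2],[0,3,2],[0,0,3]]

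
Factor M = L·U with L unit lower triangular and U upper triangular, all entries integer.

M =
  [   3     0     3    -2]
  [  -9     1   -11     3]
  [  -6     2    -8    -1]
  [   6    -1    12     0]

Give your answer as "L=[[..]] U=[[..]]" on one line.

  R1 -= -3·R0 → [0,1,-2,-3]
  R2 -= -2·R0 → [0,2,-2,-5]
  R3 -= 2·R0 → [0,-1,6,4]
  R2 -= 2·R1 → [0,0,2,1]
  R3 -= -1·R1 → [0,0,4,1]
  R3 -= 2·R2 → [0,0,0,-1]

L=[[1,0,0,0],[-3,1,0,0],[-2,2,1,0],[2,-1,2,1]] U=[[3,0,3,-2],[0,1,-2,-3],[0,0,2,1],[0,0,0,-1]]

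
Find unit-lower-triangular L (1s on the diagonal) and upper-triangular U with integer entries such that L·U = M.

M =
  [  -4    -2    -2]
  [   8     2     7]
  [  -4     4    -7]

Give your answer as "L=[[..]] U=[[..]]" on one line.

L=[[1,0,0],[-2,1,0],[1,-3,1]] U=[[-4,-2,-2],[0,-2,3],[0,0,4]]

  r1 -= -2·r0 → [0,-2,3]
  r2 -= 1·r0 → [0,6,-5]
  r2 -= -3·r1 → [0,0,4]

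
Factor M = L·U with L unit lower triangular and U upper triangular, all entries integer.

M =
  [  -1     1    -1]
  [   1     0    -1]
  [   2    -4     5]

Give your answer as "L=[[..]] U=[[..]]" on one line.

L=[[1,0,0],[-1,1,0],[-2,-2,1]] U=[[-1,1,-1],[0,1,-2],[0,0,-1]]

  r1 -= -1·r0 → [0,1,-2]
  r2 -= -2·r0 → [0,-2,3]
  r2 -= -2·r1 → [0,0,-1]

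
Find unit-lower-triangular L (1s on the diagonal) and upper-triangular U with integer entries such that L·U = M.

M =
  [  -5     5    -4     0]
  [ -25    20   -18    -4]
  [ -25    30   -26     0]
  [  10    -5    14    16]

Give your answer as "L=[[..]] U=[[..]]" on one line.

L=[[1,0,0,0],[5,1,0,0],[5,-1,1,0],[-2,-1,-2,1]] U=[[-5,5,-4,0],[0,-5,2,-4],[0,0,-4,-4],[0,0,0,4]]

  row1 -= 5·row0 → [0,-5,2,-4]
  row2 -= 5·row0 → [0,5,-6,0]
  row3 -= -2·row0 → [0,5,6,16]
  row2 -= -1·row1 → [0,0,-4,-4]
  row3 -= -1·row1 → [0,0,8,12]
  row3 -= -2·row2 → [0,0,0,4]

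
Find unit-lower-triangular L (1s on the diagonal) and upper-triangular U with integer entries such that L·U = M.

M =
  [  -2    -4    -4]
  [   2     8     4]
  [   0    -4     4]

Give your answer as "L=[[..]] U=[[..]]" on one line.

  R1 -= -1·R0 → [0,4,0]
  R2 -= 0·R0 → [0,-4,4]
  R2 -= -1·R1 → [0,0,4]

L=[[1,0,0],[-1,1,0],[0,-1,1]] U=[[-2,-4,-4],[0,4,0],[0,0,4]]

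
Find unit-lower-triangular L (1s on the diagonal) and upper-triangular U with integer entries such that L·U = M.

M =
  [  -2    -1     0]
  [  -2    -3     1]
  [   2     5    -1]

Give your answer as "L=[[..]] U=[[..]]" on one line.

L=[[1,0,0],[1,1,0],[-1,-2,1]] U=[[-2,-1,0],[0,-2,1],[0,0,1]]

  r1 -= 1·r0 → [0,-2,1]
  r2 -= -1·r0 → [0,4,-1]
  r2 -= -2·r1 → [0,0,1]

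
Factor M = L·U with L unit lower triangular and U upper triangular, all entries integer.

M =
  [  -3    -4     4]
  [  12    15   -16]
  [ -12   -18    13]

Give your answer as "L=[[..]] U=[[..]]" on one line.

L=[[1,0,0],[-4,1,0],[4,2,1]] U=[[-3,-4,4],[0,-1,0],[0,0,-3]]

  row1 -= -4·row0 → [0,-1,0]
  row2 -= 4·row0 → [0,-2,-3]
  row2 -= 2·row1 → [0,0,-3]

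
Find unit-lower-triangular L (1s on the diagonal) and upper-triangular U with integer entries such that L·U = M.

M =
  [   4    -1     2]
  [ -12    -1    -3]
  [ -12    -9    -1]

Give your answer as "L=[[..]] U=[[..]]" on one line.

L=[[1,0,0],[-3,1,0],[-3,3,1]] U=[[4,-1,2],[0,-4,3],[0,0,-4]]

  R1 -= -3·R0 → [0,-4,3]
  R2 -= -3·R0 → [0,-12,5]
  R2 -= 3·R1 → [0,0,-4]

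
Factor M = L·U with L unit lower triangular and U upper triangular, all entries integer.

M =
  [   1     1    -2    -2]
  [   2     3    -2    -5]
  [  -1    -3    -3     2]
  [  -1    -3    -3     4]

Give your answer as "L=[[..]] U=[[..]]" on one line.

  r1 -= 2·r0 → [0,1,2,-1]
  r2 -= -1·r0 → [0,-2,-5,0]
  r3 -= -1·r0 → [0,-2,-5,2]
  r2 -= -2·r1 → [0,0,-1,-2]
  r3 -= -2·r1 → [0,0,-1,0]
  r3 -= 1·r2 → [0,0,0,2]

L=[[1,0,0,0],[2,1,0,0],[-1,-2,1,0],[-1,-2,1,1]] U=[[1,1,-2,-2],[0,1,2,-1],[0,0,-1,-2],[0,0,0,2]]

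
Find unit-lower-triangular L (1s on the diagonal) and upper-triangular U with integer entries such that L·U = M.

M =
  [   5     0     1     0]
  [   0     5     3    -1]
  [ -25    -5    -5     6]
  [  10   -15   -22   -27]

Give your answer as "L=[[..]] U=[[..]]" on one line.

L=[[1,0,0,0],[0,1,0,0],[-5,-1,1,0],[2,-3,-5,1]] U=[[5,0,1,0],[0,5,3,-1],[0,0,3,5],[0,0,0,-5]]

  row1 -= 0·row0 → [0,5,3,-1]
  row2 -= -5·row0 → [0,-5,0,6]
  row3 -= 2·row0 → [0,-15,-24,-27]
  row2 -= -1·row1 → [0,0,3,5]
  row3 -= -3·row1 → [0,0,-15,-30]
  row3 -= -5·row2 → [0,0,0,-5]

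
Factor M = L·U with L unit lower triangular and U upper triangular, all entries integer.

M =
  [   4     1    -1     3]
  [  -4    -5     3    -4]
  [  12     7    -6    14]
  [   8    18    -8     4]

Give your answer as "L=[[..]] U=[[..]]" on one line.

L=[[1,0,0,0],[-1,1,0,0],[3,-1,1,0],[2,-4,-2,1]] U=[[4,1,-1,3],[0,-4,2,-1],[0,0,-1,4],[0,0,0,2]]

  R1 -= -1·R0 → [0,-4,2,-1]
  R2 -= 3·R0 → [0,4,-3,5]
  R3 -= 2·R0 → [0,16,-6,-2]
  R2 -= -1·R1 → [0,0,-1,4]
  R3 -= -4·R1 → [0,0,2,-6]
  R3 -= -2·R2 → [0,0,0,2]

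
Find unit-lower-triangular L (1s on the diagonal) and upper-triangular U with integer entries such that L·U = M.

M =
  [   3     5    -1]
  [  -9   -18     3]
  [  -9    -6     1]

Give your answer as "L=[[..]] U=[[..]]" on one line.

L=[[1,0,0],[-3,1,0],[-3,-3,1]] U=[[3,5,-1],[0,-3,0],[0,0,-2]]

  R1 -= -3·R0 → [0,-3,0]
  R2 -= -3·R0 → [0,9,-2]
  R2 -= -3·R1 → [0,0,-2]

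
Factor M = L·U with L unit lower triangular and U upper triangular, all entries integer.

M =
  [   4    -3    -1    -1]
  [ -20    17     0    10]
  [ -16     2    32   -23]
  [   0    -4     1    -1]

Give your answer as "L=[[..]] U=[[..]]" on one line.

L=[[1,0,0,0],[-5,1,0,0],[-4,-5,1,0],[0,-2,-3,1]] U=[[4,-3,-1,-1],[0,2,-5,5],[0,0,3,-2],[0,0,0,3]]

  R1 -= -5·R0 → [0,2,-5,5]
  R2 -= -4·R0 → [0,-10,28,-27]
  R3 -= 0·R0 → [0,-4,1,-1]
  R2 -= -5·R1 → [0,0,3,-2]
  R3 -= -2·R1 → [0,0,-9,9]
  R3 -= -3·R2 → [0,0,0,3]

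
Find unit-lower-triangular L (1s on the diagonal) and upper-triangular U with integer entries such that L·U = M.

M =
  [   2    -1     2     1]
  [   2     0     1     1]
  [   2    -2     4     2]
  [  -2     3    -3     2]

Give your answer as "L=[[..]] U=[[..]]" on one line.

  R1 -= 1·R0 → [0,1,-1,0]
  R2 -= 1·R0 → [0,-1,2,1]
  R3 -= -1·R0 → [0,2,-1,3]
  R2 -= -1·R1 → [0,0,1,1]
  R3 -= 2·R1 → [0,0,1,3]
  R3 -= 1·R2 → [0,0,0,2]

L=[[1,0,0,0],[1,1,0,0],[1,-1,1,0],[-1,2,1,1]] U=[[2,-1,2,1],[0,1,-1,0],[0,0,1,1],[0,0,0,2]]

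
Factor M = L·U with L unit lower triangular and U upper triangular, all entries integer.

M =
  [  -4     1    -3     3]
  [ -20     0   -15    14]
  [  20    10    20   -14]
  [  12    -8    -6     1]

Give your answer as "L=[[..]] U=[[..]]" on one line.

L=[[1,0,0,0],[5,1,0,0],[-5,-3,1,0],[-3,1,-3,1]] U=[[-4,1,-3,3],[0,-5,0,-1],[0,0,5,-2],[0,0,0,5]]

  R1 -= 5·R0 → [0,-5,0,-1]
  R2 -= -5·R0 → [0,15,5,1]
  R3 -= -3·R0 → [0,-5,-15,10]
  R2 -= -3·R1 → [0,0,5,-2]
  R3 -= 1·R1 → [0,0,-15,11]
  R3 -= -3·R2 → [0,0,0,5]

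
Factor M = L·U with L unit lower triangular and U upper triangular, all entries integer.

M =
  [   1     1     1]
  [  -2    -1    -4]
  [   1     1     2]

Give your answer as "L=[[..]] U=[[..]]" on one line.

L=[[1,0,0],[-2,1,0],[1,0,1]] U=[[1,1,1],[0,1,-2],[0,0,1]]

  R1 -= -2·R0 → [0,1,-2]
  R2 -= 1·R0 → [0,0,1]
  R2 -= 0·R1 → [0,0,1]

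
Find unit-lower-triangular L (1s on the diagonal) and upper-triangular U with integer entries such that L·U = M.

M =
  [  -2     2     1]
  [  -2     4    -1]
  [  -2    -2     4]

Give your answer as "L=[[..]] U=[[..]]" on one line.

  r1 -= 1·r0 → [0,2,-2]
  r2 -= 1·r0 → [0,-4,3]
  r2 -= -2·r1 → [0,0,-1]

L=[[1,0,0],[1,1,0],[1,-2,1]] U=[[-2,2,1],[0,2,-2],[0,0,-1]]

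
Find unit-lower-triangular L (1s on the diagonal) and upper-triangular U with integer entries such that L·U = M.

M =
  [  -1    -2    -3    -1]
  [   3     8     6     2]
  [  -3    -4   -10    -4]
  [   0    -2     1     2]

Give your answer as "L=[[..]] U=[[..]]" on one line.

L=[[1,0,0,0],[-3,1,0,0],[3,1,1,0],[0,-1,-1,1]] U=[[-1,-2,-3,-1],[0,2,-3,-1],[0,0,2,0],[0,0,0,1]]

  R1 -= -3·R0 → [0,2,-3,-1]
  R2 -= 3·R0 → [0,2,-1,-1]
  R3 -= 0·R0 → [0,-2,1,2]
  R2 -= 1·R1 → [0,0,2,0]
  R3 -= -1·R1 → [0,0,-2,1]
  R3 -= -1·R2 → [0,0,0,1]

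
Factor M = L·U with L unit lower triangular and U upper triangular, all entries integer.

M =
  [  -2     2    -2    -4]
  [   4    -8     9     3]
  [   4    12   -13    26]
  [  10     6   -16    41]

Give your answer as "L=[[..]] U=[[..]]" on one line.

L=[[1,0,0,0],[-2,1,0,0],[-2,-4,1,0],[-5,-4,-2,1]] U=[[-2,2,-2,-4],[0,-4,5,-5],[0,0,3,-2],[0,0,0,-3]]

  row1 -= -2·row0 → [0,-4,5,-5]
  row2 -= -2·row0 → [0,16,-17,18]
  row3 -= -5·row0 → [0,16,-26,21]
  row2 -= -4·row1 → [0,0,3,-2]
  row3 -= -4·row1 → [0,0,-6,1]
  row3 -= -2·row2 → [0,0,0,-3]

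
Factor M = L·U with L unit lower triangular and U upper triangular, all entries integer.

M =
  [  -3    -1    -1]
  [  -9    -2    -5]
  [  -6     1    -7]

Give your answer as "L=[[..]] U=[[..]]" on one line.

L=[[1,0,0],[3,1,0],[2,3,1]] U=[[-3,-1,-1],[0,1,-2],[0,0,1]]

  R1 -= 3·R0 → [0,1,-2]
  R2 -= 2·R0 → [0,3,-5]
  R2 -= 3·R1 → [0,0,1]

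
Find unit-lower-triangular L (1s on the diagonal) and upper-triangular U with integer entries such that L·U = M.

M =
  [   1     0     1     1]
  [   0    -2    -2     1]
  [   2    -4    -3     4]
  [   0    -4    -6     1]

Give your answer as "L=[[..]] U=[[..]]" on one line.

  row1 -= 0·row0 → [0,-2,-2,1]
  row2 -= 2·row0 → [0,-4,-5,2]
  row3 -= 0·row0 → [0,-4,-6,1]
  row2 -= 2·row1 → [0,0,-1,0]
  row3 -= 2·row1 → [0,0,-2,-1]
  row3 -= 2·row2 → [0,0,0,-1]

L=[[1,0,0,0],[0,1,0,0],[2,2,1,0],[0,2,2,1]] U=[[1,0,1,1],[0,-2,-2,1],[0,0,-1,0],[0,0,0,-1]]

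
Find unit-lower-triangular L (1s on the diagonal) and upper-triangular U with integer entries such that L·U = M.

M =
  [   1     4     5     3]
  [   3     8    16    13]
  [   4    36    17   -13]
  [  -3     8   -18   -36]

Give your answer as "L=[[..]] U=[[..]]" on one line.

  r1 -= 3·r0 → [0,-4,1,4]
  r2 -= 4·r0 → [0,20,-3,-25]
  r3 -= -3·r0 → [0,20,-3,-27]
  r2 -= -5·r1 → [0,0,2,-5]
  r3 -= -5·r1 → [0,0,2,-7]
  r3 -= 1·r2 → [0,0,0,-2]

L=[[1,0,0,0],[3,1,0,0],[4,-5,1,0],[-3,-5,1,1]] U=[[1,4,5,3],[0,-4,1,4],[0,0,2,-5],[0,0,0,-2]]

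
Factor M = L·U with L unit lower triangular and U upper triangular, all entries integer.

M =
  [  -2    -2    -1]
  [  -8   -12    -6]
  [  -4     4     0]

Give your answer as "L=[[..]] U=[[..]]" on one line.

L=[[1,0,0],[4,1,0],[2,-2,1]] U=[[-2,-2,-1],[0,-4,-2],[0,0,-2]]

  row1 -= 4·row0 → [0,-4,-2]
  row2 -= 2·row0 → [0,8,2]
  row2 -= -2·row1 → [0,0,-2]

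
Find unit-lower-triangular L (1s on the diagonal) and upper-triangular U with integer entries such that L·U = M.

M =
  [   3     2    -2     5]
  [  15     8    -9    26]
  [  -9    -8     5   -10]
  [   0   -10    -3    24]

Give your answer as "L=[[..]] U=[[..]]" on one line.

  r1 -= 5·r0 → [0,-2,1,1]
  r2 -= -3·r0 → [0,-2,-1,5]
  r3 -= 0·r0 → [0,-10,-3,24]
  r2 -= 1·r1 → [0,0,-2,4]
  r3 -= 5·r1 → [0,0,-8,19]
  r3 -= 4·r2 → [0,0,0,3]

L=[[1,0,0,0],[5,1,0,0],[-3,1,1,0],[0,5,4,1]] U=[[3,2,-2,5],[0,-2,1,1],[0,0,-2,4],[0,0,0,3]]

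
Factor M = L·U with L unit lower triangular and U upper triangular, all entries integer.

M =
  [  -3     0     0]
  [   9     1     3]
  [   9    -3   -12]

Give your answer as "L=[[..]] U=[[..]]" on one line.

  r1 -= -3·r0 → [0,1,3]
  r2 -= -3·r0 → [0,-3,-12]
  r2 -= -3·r1 → [0,0,-3]

L=[[1,0,0],[-3,1,0],[-3,-3,1]] U=[[-3,0,0],[0,1,3],[0,0,-3]]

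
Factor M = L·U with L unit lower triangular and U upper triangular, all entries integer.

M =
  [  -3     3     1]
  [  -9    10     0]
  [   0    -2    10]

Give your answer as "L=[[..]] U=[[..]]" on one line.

  r1 -= 3·r0 → [0,1,-3]
  r2 -= 0·r0 → [0,-2,10]
  r2 -= -2·r1 → [0,0,4]

L=[[1,0,0],[3,1,0],[0,-2,1]] U=[[-3,3,1],[0,1,-3],[0,0,4]]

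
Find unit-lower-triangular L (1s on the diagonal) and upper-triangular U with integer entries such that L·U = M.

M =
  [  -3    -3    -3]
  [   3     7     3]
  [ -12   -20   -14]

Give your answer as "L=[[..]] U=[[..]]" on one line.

  row1 -= -1·row0 → [0,4,0]
  row2 -= 4·row0 → [0,-8,-2]
  row2 -= -2·row1 → [0,0,-2]

L=[[1,0,0],[-1,1,0],[4,-2,1]] U=[[-3,-3,-3],[0,4,0],[0,0,-2]]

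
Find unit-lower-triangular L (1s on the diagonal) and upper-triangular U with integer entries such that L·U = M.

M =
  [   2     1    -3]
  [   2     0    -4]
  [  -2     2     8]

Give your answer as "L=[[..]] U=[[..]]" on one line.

L=[[1,0,0],[1,1,0],[-1,-3,1]] U=[[2,1,-3],[0,-1,-1],[0,0,2]]

  R1 -= 1·R0 → [0,-1,-1]
  R2 -= -1·R0 → [0,3,5]
  R2 -= -3·R1 → [0,0,2]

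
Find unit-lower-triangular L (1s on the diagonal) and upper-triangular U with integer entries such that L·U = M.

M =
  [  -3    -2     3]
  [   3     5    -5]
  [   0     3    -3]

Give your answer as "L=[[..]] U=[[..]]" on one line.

  r1 -= -1·r0 → [0,3,-2]
  r2 -= 0·r0 → [0,3,-3]
  r2 -= 1·r1 → [0,0,-1]

L=[[1,0,0],[-1,1,0],[0,1,1]] U=[[-3,-2,3],[0,3,-2],[0,0,-1]]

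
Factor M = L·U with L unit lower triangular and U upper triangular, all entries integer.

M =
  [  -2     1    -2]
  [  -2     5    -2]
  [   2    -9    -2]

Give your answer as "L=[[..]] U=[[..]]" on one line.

L=[[1,0,0],[1,1,0],[-1,-2,1]] U=[[-2,1,-2],[0,4,0],[0,0,-4]]

  r1 -= 1·r0 → [0,4,0]
  r2 -= -1·r0 → [0,-8,-4]
  r2 -= -2·r1 → [0,0,-4]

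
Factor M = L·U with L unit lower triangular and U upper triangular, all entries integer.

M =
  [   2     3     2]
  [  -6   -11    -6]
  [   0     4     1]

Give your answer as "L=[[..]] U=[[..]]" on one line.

L=[[1,0,0],[-3,1,0],[0,-2,1]] U=[[2,3,2],[0,-2,0],[0,0,1]]

  R1 -= -3·R0 → [0,-2,0]
  R2 -= 0·R0 → [0,4,1]
  R2 -= -2·R1 → [0,0,1]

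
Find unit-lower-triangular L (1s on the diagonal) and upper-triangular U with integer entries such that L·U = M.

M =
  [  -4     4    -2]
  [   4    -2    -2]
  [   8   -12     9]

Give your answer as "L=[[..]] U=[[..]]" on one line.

L=[[1,0,0],[-1,1,0],[-2,-2,1]] U=[[-4,4,-2],[0,2,-4],[0,0,-3]]

  r1 -= -1·r0 → [0,2,-4]
  r2 -= -2·r0 → [0,-4,5]
  r2 -= -2·r1 → [0,0,-3]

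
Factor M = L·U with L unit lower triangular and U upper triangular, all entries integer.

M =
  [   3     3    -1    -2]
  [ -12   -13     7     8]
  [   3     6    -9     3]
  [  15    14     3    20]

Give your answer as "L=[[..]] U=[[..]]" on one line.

L=[[1,0,0,0],[-4,1,0,0],[1,-3,1,0],[5,1,5,1]] U=[[3,3,-1,-2],[0,-1,3,0],[0,0,1,5],[0,0,0,5]]

  R1 -= -4·R0 → [0,-1,3,0]
  R2 -= 1·R0 → [0,3,-8,5]
  R3 -= 5·R0 → [0,-1,8,30]
  R2 -= -3·R1 → [0,0,1,5]
  R3 -= 1·R1 → [0,0,5,30]
  R3 -= 5·R2 → [0,0,0,5]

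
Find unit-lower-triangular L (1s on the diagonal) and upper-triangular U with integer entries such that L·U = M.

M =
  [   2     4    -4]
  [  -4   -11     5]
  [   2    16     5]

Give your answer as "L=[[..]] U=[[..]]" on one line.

L=[[1,0,0],[-2,1,0],[1,-4,1]] U=[[2,4,-4],[0,-3,-3],[0,0,-3]]

  r1 -= -2·r0 → [0,-3,-3]
  r2 -= 1·r0 → [0,12,9]
  r2 -= -4·r1 → [0,0,-3]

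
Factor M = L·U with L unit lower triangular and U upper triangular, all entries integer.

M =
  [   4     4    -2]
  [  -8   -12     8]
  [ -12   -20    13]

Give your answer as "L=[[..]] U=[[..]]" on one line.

L=[[1,0,0],[-2,1,0],[-3,2,1]] U=[[4,4,-2],[0,-4,4],[0,0,-1]]

  r1 -= -2·r0 → [0,-4,4]
  r2 -= -3·r0 → [0,-8,7]
  r2 -= 2·r1 → [0,0,-1]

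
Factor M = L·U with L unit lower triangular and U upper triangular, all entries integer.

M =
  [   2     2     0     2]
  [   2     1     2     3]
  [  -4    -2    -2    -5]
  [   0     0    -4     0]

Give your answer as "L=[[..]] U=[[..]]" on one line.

  row1 -= 1·row0 → [0,-1,2,1]
  row2 -= -2·row0 → [0,2,-2,-1]
  row3 -= 0·row0 → [0,0,-4,0]
  row2 -= -2·row1 → [0,0,2,1]
  row3 -= 0·row1 → [0,0,-4,0]
  row3 -= -2·row2 → [0,0,0,2]

L=[[1,0,0,0],[1,1,0,0],[-2,-2,1,0],[0,0,-2,1]] U=[[2,2,0,2],[0,-1,2,1],[0,0,2,1],[0,0,0,2]]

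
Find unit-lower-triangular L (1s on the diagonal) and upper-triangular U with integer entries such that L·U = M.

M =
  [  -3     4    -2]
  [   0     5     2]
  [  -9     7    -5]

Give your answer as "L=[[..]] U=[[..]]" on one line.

  r1 -= 0·r0 → [0,5,2]
  r2 -= 3·r0 → [0,-5,1]
  r2 -= -1·r1 → [0,0,3]

L=[[1,0,0],[0,1,0],[3,-1,1]] U=[[-3,4,-2],[0,5,2],[0,0,3]]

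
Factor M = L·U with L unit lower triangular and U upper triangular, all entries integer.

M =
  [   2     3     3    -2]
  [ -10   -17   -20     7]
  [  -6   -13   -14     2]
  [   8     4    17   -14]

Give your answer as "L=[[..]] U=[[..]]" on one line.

L=[[1,0,0,0],[-5,1,0,0],[-3,2,1,0],[4,4,5,1]] U=[[2,3,3,-2],[0,-2,-5,-3],[0,0,5,2],[0,0,0,-4]]

  r1 -= -5·r0 → [0,-2,-5,-3]
  r2 -= -3·r0 → [0,-4,-5,-4]
  r3 -= 4·r0 → [0,-8,5,-6]
  r2 -= 2·r1 → [0,0,5,2]
  r3 -= 4·r1 → [0,0,25,6]
  r3 -= 5·r2 → [0,0,0,-4]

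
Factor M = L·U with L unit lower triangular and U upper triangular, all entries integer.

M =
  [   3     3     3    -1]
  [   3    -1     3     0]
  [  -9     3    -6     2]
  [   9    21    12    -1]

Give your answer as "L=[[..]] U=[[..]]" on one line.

  r1 -= 1·r0 → [0,-4,0,1]
  r2 -= -3·r0 → [0,12,3,-1]
  r3 -= 3·r0 → [0,12,3,2]
  r2 -= -3·r1 → [0,0,3,2]
  r3 -= -3·r1 → [0,0,3,5]
  r3 -= 1·r2 → [0,0,0,3]

L=[[1,0,0,0],[1,1,0,0],[-3,-3,1,0],[3,-3,1,1]] U=[[3,3,3,-1],[0,-4,0,1],[0,0,3,2],[0,0,0,3]]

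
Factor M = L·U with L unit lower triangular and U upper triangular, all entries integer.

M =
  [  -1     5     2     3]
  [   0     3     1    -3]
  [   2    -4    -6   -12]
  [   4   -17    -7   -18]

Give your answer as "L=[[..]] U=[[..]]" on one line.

L=[[1,0,0,0],[0,1,0,0],[-2,2,1,0],[-4,1,0,1]] U=[[-1,5,2,3],[0,3,1,-3],[0,0,-4,0],[0,0,0,-3]]

  r1 -= 0·r0 → [0,3,1,-3]
  r2 -= -2·r0 → [0,6,-2,-6]
  r3 -= -4·r0 → [0,3,1,-6]
  r2 -= 2·r1 → [0,0,-4,0]
  r3 -= 1·r1 → [0,0,0,-3]
  r3 -= 0·r2 → [0,0,0,-3]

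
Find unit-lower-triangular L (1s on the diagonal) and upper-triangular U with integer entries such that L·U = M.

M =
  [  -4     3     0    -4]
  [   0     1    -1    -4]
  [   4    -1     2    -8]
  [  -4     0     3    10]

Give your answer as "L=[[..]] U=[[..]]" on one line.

L=[[1,0,0,0],[0,1,0,0],[-1,2,1,0],[1,-3,0,1]] U=[[-4,3,0,-4],[0,1,-1,-4],[0,0,4,-4],[0,0,0,2]]

  r1 -= 0·r0 → [0,1,-1,-4]
  r2 -= -1·r0 → [0,2,2,-12]
  r3 -= 1·r0 → [0,-3,3,14]
  r2 -= 2·r1 → [0,0,4,-4]
  r3 -= -3·r1 → [0,0,0,2]
  r3 -= 0·r2 → [0,0,0,2]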